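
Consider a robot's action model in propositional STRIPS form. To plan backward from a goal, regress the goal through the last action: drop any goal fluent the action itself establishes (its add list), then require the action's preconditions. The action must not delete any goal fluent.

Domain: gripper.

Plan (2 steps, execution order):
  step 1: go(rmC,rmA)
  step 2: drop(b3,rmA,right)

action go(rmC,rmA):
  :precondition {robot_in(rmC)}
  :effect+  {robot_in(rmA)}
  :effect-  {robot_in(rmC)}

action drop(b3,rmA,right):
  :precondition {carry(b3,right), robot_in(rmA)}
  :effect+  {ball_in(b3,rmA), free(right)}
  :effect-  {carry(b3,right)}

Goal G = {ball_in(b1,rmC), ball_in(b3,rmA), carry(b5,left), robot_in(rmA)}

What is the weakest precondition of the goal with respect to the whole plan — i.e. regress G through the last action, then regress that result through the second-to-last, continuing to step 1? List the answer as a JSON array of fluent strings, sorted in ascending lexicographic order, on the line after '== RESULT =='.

Regress step by step:
  through step 2 (drop(b3,rmA,right)): drop {ball_in(b3,rmA)}, keep {ball_in(b1,rmC), carry(b5,left), robot_in(rmA)}, require {carry(b3,right), robot_in(rmA)}
    → {ball_in(b1,rmC), carry(b3,right), carry(b5,left), robot_in(rmA)}
  through step 1 (go(rmC,rmA)): drop {robot_in(rmA)}, keep {ball_in(b1,rmC), carry(b3,right), carry(b5,left)}, require {robot_in(rmC)}
    → {ball_in(b1,rmC), carry(b3,right), carry(b5,left), robot_in(rmC)}

== RESULT ==
["ball_in(b1,rmC)", "carry(b3,right)", "carry(b5,left)", "robot_in(rmC)"]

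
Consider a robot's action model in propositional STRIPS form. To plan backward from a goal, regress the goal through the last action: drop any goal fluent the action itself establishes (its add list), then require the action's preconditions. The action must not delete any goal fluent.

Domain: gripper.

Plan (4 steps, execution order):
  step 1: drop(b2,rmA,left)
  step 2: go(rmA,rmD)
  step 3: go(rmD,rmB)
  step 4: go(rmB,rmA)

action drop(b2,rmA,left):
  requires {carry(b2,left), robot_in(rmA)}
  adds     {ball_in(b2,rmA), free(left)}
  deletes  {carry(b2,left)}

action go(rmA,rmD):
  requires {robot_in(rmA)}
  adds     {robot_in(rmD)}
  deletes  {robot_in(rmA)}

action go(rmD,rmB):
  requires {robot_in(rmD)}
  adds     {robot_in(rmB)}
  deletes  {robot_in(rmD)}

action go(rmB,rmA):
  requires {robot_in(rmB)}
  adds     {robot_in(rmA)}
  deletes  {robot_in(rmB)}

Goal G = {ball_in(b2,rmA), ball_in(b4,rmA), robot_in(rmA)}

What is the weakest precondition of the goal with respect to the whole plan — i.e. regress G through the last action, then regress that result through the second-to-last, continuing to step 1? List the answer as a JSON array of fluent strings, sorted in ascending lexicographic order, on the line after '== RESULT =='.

Regress step by step:
  through step 4 (go(rmB,rmA)): drop {robot_in(rmA)}, keep {ball_in(b2,rmA), ball_in(b4,rmA)}, require {robot_in(rmB)}
    → {ball_in(b2,rmA), ball_in(b4,rmA), robot_in(rmB)}
  through step 3 (go(rmD,rmB)): drop {robot_in(rmB)}, keep {ball_in(b2,rmA), ball_in(b4,rmA)}, require {robot_in(rmD)}
    → {ball_in(b2,rmA), ball_in(b4,rmA), robot_in(rmD)}
  through step 2 (go(rmA,rmD)): drop {robot_in(rmD)}, keep {ball_in(b2,rmA), ball_in(b4,rmA)}, require {robot_in(rmA)}
    → {ball_in(b2,rmA), ball_in(b4,rmA), robot_in(rmA)}
  through step 1 (drop(b2,rmA,left)): drop {ball_in(b2,rmA)}, keep {ball_in(b4,rmA), robot_in(rmA)}, require {carry(b2,left), robot_in(rmA)}
    → {ball_in(b4,rmA), carry(b2,left), robot_in(rmA)}

== RESULT ==
["ball_in(b4,rmA)", "carry(b2,left)", "robot_in(rmA)"]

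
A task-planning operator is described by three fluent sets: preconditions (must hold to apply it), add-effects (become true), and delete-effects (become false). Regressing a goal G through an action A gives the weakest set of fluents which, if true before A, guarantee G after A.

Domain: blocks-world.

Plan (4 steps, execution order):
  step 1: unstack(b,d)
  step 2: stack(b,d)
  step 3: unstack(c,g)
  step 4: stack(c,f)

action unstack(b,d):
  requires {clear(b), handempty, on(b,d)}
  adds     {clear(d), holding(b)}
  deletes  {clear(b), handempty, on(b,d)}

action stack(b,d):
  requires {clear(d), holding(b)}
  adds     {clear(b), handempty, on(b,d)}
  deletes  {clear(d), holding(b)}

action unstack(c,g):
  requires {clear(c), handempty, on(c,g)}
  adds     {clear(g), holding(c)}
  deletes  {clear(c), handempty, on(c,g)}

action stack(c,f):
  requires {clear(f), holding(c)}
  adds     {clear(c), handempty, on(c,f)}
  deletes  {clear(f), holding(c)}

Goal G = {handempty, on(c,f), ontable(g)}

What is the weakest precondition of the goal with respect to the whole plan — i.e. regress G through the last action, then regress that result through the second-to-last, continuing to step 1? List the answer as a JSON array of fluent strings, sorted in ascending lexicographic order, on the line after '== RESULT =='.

Work backward from the goal:
  through step 4 (stack(c,f)): drop {handempty, on(c,f)}, keep {ontable(g)}, require {clear(f), holding(c)}
    → {clear(f), holding(c), ontable(g)}
  through step 3 (unstack(c,g)): drop {holding(c)}, keep {clear(f), ontable(g)}, require {clear(c), handempty, on(c,g)}
    → {clear(c), clear(f), handempty, on(c,g), ontable(g)}
  through step 2 (stack(b,d)): drop {handempty}, keep {clear(c), clear(f), on(c,g), ontable(g)}, require {clear(d), holding(b)}
    → {clear(c), clear(d), clear(f), holding(b), on(c,g), ontable(g)}
  through step 1 (unstack(b,d)): drop {clear(d), holding(b)}, keep {clear(c), clear(f), on(c,g), ontable(g)}, require {clear(b), handempty, on(b,d)}
    → {clear(b), clear(c), clear(f), handempty, on(b,d), on(c,g), ontable(g)}

== RESULT ==
["clear(b)", "clear(c)", "clear(f)", "handempty", "on(b,d)", "on(c,g)", "ontable(g)"]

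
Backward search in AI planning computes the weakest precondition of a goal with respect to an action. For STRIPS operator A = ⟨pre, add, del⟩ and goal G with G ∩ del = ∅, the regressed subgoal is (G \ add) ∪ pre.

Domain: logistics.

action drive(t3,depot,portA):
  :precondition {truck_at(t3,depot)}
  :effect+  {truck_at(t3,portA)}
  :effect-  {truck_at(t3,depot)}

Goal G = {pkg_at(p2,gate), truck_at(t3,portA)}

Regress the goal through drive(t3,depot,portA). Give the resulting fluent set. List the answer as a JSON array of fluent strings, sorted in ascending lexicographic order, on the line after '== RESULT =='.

Compute (G \ add) ∪ pre:
  G ∩ del = {}  (empty — regression defined)
  G \ add = {pkg_at(p2,gate), truck_at(t3,portA)} \ {truck_at(t3,portA)} = {pkg_at(p2,gate)}
  ∪ pre   = {pkg_at(p2,gate)} ∪ {truck_at(t3,depot)}
          = {pkg_at(p2,gate), truck_at(t3,depot)}

== RESULT ==
["pkg_at(p2,gate)", "truck_at(t3,depot)"]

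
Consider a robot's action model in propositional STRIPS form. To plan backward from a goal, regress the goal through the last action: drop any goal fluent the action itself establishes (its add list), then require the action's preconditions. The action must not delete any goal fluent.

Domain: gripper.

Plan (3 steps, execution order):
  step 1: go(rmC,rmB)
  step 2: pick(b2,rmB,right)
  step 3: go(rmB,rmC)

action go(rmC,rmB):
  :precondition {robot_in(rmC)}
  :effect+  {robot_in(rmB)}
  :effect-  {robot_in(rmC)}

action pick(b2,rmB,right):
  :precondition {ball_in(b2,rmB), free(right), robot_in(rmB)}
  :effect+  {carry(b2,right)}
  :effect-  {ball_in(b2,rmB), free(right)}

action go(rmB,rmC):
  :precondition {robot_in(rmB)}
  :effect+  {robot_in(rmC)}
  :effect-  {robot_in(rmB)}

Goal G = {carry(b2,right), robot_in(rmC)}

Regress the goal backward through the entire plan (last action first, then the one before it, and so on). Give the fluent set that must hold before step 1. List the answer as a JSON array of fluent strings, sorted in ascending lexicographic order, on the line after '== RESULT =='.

Regress step by step:
  through step 3 (go(rmB,rmC)): drop {robot_in(rmC)}, keep {carry(b2,right)}, require {robot_in(rmB)}
    → {carry(b2,right), robot_in(rmB)}
  through step 2 (pick(b2,rmB,right)): drop {carry(b2,right)}, keep {robot_in(rmB)}, require {ball_in(b2,rmB), free(right), robot_in(rmB)}
    → {ball_in(b2,rmB), free(right), robot_in(rmB)}
  through step 1 (go(rmC,rmB)): drop {robot_in(rmB)}, keep {ball_in(b2,rmB), free(right)}, require {robot_in(rmC)}
    → {ball_in(b2,rmB), free(right), robot_in(rmC)}

== RESULT ==
["ball_in(b2,rmB)", "free(right)", "robot_in(rmC)"]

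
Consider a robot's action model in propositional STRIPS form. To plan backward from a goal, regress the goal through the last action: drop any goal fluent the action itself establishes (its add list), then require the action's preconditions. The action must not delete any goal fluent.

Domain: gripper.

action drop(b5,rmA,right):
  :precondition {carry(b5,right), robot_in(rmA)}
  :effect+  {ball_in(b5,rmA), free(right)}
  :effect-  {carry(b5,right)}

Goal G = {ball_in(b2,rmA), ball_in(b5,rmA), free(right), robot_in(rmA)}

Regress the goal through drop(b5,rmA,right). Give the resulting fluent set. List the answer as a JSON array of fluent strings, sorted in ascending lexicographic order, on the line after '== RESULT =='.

Compute (G \ add) ∪ pre:
  G ∩ del = {}  (empty — regression defined)
  G \ add = {ball_in(b2,rmA), ball_in(b5,rmA), free(right), robot_in(rmA)} \ {ball_in(b5,rmA), free(right)} = {ball_in(b2,rmA), robot_in(rmA)}
  ∪ pre   = {ball_in(b2,rmA), robot_in(rmA)} ∪ {carry(b5,right), robot_in(rmA)}
          = {ball_in(b2,rmA), carry(b5,right), robot_in(rmA)}

== RESULT ==
["ball_in(b2,rmA)", "carry(b5,right)", "robot_in(rmA)"]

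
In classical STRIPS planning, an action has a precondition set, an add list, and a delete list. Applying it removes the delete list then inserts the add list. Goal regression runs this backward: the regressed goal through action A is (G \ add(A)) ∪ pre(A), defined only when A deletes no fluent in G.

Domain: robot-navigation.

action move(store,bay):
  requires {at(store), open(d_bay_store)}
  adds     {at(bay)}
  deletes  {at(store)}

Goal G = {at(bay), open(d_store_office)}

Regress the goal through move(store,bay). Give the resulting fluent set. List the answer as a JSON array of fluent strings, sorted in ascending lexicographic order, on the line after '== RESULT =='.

Compute (G \ add) ∪ pre:
  G ∩ del = {}  (empty — regression defined)
  G \ add = {at(bay), open(d_store_office)} \ {at(bay)} = {open(d_store_office)}
  ∪ pre   = {open(d_store_office)} ∪ {at(store), open(d_bay_store)}
          = {at(store), open(d_bay_store), open(d_store_office)}

== RESULT ==
["at(store)", "open(d_bay_store)", "open(d_store_office)"]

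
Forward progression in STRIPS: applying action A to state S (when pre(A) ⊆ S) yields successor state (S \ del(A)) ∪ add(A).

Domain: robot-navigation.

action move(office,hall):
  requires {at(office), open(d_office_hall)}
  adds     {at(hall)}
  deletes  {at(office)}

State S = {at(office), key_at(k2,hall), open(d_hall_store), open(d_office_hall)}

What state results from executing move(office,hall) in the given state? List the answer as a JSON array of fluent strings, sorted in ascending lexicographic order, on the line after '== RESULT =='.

Progress:
  pre ⊆ S: {at(office), open(d_office_hall)} ⊆ S  — applicable
  S \ del = {key_at(k2,hall), open(d_hall_store), open(d_office_hall)}
  ∪ add   = {at(hall), key_at(k2,hall), open(d_hall_store), open(d_office_hall)}

== RESULT ==
["at(hall)", "key_at(k2,hall)", "open(d_hall_store)", "open(d_office_hall)"]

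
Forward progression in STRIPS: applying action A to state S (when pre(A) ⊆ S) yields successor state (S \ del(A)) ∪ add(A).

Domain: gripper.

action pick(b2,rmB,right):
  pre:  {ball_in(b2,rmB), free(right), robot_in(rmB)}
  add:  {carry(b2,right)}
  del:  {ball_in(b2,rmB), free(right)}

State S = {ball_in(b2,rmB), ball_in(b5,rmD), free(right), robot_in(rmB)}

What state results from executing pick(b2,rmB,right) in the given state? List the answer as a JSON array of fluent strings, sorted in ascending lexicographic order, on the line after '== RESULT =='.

Progress:
  pre ⊆ S: {ball_in(b2,rmB), free(right), robot_in(rmB)} ⊆ S  — applicable
  S \ del = {ball_in(b5,rmD), robot_in(rmB)}
  ∪ add   = {ball_in(b5,rmD), carry(b2,right), robot_in(rmB)}

== RESULT ==
["ball_in(b5,rmD)", "carry(b2,right)", "robot_in(rmB)"]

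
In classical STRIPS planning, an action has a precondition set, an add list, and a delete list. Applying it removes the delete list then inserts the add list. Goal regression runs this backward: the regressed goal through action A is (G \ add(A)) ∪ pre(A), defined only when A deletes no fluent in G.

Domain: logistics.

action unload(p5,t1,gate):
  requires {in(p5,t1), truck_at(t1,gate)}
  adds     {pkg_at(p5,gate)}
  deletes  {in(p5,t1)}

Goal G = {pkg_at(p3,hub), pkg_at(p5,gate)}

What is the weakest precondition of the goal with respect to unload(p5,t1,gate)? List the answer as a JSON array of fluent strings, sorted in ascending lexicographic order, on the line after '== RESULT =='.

Compute (G \ add) ∪ pre:
  G ∩ del = {}  (empty — regression defined)
  G \ add = {pkg_at(p3,hub), pkg_at(p5,gate)} \ {pkg_at(p5,gate)} = {pkg_at(p3,hub)}
  ∪ pre   = {pkg_at(p3,hub)} ∪ {in(p5,t1), truck_at(t1,gate)}
          = {in(p5,t1), pkg_at(p3,hub), truck_at(t1,gate)}

== RESULT ==
["in(p5,t1)", "pkg_at(p3,hub)", "truck_at(t1,gate)"]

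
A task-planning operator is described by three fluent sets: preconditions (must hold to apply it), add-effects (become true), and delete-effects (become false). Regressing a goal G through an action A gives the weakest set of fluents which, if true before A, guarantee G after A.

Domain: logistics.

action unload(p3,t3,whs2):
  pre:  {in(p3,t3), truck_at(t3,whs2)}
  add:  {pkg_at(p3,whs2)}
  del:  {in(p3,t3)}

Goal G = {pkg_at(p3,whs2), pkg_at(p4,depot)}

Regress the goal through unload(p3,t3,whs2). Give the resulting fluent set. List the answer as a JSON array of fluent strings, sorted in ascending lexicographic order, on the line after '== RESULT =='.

Compute (G \ add) ∪ pre:
  G ∩ del = {}  (empty — regression defined)
  G \ add = {pkg_at(p3,whs2), pkg_at(p4,depot)} \ {pkg_at(p3,whs2)} = {pkg_at(p4,depot)}
  ∪ pre   = {pkg_at(p4,depot)} ∪ {in(p3,t3), truck_at(t3,whs2)}
          = {in(p3,t3), pkg_at(p4,depot), truck_at(t3,whs2)}

== RESULT ==
["in(p3,t3)", "pkg_at(p4,depot)", "truck_at(t3,whs2)"]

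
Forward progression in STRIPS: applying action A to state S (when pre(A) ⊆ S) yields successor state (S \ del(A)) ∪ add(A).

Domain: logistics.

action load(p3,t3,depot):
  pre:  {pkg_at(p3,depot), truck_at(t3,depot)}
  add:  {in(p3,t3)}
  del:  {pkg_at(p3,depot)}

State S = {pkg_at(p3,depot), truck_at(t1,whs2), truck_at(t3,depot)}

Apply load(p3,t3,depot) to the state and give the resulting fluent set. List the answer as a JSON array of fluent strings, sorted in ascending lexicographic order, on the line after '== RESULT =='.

Progress:
  pre ⊆ S: {pkg_at(p3,depot), truck_at(t3,depot)} ⊆ S  — applicable
  S \ del = {truck_at(t1,whs2), truck_at(t3,depot)}
  ∪ add   = {in(p3,t3), truck_at(t1,whs2), truck_at(t3,depot)}

== RESULT ==
["in(p3,t3)", "truck_at(t1,whs2)", "truck_at(t3,depot)"]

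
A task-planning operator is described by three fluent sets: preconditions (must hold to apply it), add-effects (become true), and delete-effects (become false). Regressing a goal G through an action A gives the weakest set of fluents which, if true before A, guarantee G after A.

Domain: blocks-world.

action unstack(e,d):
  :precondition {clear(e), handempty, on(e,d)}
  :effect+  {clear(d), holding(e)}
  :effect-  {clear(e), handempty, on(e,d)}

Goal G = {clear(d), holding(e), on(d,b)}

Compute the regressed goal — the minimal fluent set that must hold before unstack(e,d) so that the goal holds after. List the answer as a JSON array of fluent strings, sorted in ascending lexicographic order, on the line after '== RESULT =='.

Compute (G \ add) ∪ pre:
  G ∩ del = {}  (empty — regression defined)
  G \ add = {clear(d), holding(e), on(d,b)} \ {clear(d), holding(e)} = {on(d,b)}
  ∪ pre   = {on(d,b)} ∪ {clear(e), handempty, on(e,d)}
          = {clear(e), handempty, on(d,b), on(e,d)}

== RESULT ==
["clear(e)", "handempty", "on(d,b)", "on(e,d)"]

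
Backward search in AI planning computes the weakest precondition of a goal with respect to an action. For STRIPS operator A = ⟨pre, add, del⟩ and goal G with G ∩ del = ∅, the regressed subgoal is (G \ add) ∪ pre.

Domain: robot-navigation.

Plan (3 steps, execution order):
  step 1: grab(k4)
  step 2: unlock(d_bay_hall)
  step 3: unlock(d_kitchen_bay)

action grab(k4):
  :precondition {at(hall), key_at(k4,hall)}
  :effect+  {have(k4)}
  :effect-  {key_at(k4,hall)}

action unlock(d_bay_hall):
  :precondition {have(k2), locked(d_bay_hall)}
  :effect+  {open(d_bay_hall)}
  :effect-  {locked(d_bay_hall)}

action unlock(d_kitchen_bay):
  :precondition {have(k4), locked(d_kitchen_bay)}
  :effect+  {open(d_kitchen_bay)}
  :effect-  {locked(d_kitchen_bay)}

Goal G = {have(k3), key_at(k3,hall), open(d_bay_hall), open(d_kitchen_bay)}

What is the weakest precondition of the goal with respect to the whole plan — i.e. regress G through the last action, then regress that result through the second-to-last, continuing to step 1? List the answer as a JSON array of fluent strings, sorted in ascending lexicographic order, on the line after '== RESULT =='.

Work backward from the goal:
  through step 3 (unlock(d_kitchen_bay)): drop {open(d_kitchen_bay)}, keep {have(k3), key_at(k3,hall), open(d_bay_hall)}, require {have(k4), locked(d_kitchen_bay)}
    → {have(k3), have(k4), key_at(k3,hall), locked(d_kitchen_bay), open(d_bay_hall)}
  through step 2 (unlock(d_bay_hall)): drop {open(d_bay_hall)}, keep {have(k3), have(k4), key_at(k3,hall), locked(d_kitchen_bay)}, require {have(k2), locked(d_bay_hall)}
    → {have(k2), have(k3), have(k4), key_at(k3,hall), locked(d_bay_hall), locked(d_kitchen_bay)}
  through step 1 (grab(k4)): drop {have(k4)}, keep {have(k2), have(k3), key_at(k3,hall), locked(d_bay_hall), locked(d_kitchen_bay)}, require {at(hall), key_at(k4,hall)}
    → {at(hall), have(k2), have(k3), key_at(k3,hall), key_at(k4,hall), locked(d_bay_hall), locked(d_kitchen_bay)}

== RESULT ==
["at(hall)", "have(k2)", "have(k3)", "key_at(k3,hall)", "key_at(k4,hall)", "locked(d_bay_hall)", "locked(d_kitchen_bay)"]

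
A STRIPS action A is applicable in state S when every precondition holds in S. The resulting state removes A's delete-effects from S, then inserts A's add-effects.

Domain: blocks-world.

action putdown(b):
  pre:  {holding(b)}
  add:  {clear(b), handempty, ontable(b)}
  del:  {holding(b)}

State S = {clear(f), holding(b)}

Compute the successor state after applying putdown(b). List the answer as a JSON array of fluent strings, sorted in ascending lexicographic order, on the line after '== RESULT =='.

Compute (S \ del) ∪ add:
  pre ⊆ S: {holding(b)} ⊆ S  — applicable
  S \ del = {clear(f)}
  ∪ add   = {clear(b), clear(f), handempty, ontable(b)}

== RESULT ==
["clear(b)", "clear(f)", "handempty", "ontable(b)"]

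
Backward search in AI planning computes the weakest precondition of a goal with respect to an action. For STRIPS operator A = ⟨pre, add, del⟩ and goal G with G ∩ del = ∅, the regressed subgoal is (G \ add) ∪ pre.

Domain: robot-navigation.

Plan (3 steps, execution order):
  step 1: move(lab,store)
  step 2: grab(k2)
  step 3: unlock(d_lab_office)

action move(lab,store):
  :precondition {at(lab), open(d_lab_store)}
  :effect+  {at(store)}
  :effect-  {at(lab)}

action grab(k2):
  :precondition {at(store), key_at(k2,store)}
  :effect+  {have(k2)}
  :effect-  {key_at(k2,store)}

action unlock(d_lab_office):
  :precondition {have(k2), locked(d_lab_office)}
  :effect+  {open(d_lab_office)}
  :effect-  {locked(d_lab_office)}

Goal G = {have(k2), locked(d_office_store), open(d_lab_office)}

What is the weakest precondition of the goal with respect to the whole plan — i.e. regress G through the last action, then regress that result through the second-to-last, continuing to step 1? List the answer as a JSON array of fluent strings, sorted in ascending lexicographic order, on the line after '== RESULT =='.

Work backward from the goal:
  through step 3 (unlock(d_lab_office)): drop {open(d_lab_office)}, keep {have(k2), locked(d_office_store)}, require {have(k2), locked(d_lab_office)}
    → {have(k2), locked(d_lab_office), locked(d_office_store)}
  through step 2 (grab(k2)): drop {have(k2)}, keep {locked(d_lab_office), locked(d_office_store)}, require {at(store), key_at(k2,store)}
    → {at(store), key_at(k2,store), locked(d_lab_office), locked(d_office_store)}
  through step 1 (move(lab,store)): drop {at(store)}, keep {key_at(k2,store), locked(d_lab_office), locked(d_office_store)}, require {at(lab), open(d_lab_store)}
    → {at(lab), key_at(k2,store), locked(d_lab_office), locked(d_office_store), open(d_lab_store)}

== RESULT ==
["at(lab)", "key_at(k2,store)", "locked(d_lab_office)", "locked(d_office_store)", "open(d_lab_store)"]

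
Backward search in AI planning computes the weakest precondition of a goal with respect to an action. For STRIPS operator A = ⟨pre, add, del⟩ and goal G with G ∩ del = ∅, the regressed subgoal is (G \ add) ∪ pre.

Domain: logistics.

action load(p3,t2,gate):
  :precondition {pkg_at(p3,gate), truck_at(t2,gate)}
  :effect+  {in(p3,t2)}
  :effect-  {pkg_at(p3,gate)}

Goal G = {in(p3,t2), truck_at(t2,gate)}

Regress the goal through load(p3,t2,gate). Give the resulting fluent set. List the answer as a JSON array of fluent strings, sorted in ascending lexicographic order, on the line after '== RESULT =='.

Regress:
  G ∩ del = {}  (empty — regression defined)
  G \ add = {in(p3,t2), truck_at(t2,gate)} \ {in(p3,t2)} = {truck_at(t2,gate)}
  ∪ pre   = {truck_at(t2,gate)} ∪ {pkg_at(p3,gate), truck_at(t2,gate)}
          = {pkg_at(p3,gate), truck_at(t2,gate)}

== RESULT ==
["pkg_at(p3,gate)", "truck_at(t2,gate)"]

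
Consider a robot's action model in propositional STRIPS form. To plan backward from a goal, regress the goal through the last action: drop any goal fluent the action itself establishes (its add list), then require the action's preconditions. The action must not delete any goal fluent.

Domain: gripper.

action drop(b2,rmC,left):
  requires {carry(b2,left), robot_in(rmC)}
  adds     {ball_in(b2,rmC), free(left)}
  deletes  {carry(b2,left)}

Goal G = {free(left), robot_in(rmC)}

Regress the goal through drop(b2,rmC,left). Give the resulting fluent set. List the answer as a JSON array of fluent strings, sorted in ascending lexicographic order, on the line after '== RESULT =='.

Compute (G \ add) ∪ pre:
  G ∩ del = {}  (empty — regression defined)
  G \ add = {free(left), robot_in(rmC)} \ {ball_in(b2,rmC), free(left)} = {robot_in(rmC)}
  ∪ pre   = {robot_in(rmC)} ∪ {carry(b2,left), robot_in(rmC)}
          = {carry(b2,left), robot_in(rmC)}

== RESULT ==
["carry(b2,left)", "robot_in(rmC)"]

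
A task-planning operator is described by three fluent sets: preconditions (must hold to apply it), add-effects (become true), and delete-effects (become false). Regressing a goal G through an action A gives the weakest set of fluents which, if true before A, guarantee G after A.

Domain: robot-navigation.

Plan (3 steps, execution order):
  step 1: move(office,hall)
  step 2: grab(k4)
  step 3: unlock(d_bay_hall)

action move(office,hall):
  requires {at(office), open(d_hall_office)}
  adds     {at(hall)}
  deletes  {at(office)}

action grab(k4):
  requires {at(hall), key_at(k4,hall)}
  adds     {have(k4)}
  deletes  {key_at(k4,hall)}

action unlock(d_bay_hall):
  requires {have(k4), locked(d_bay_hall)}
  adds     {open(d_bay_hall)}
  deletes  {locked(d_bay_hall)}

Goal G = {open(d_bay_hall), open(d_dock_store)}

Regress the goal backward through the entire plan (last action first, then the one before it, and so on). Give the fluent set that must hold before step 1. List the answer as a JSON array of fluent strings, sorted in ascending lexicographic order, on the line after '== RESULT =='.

Regress step by step:
  through step 3 (unlock(d_bay_hall)): drop {open(d_bay_hall)}, keep {open(d_dock_store)}, require {have(k4), locked(d_bay_hall)}
    → {have(k4), locked(d_bay_hall), open(d_dock_store)}
  through step 2 (grab(k4)): drop {have(k4)}, keep {locked(d_bay_hall), open(d_dock_store)}, require {at(hall), key_at(k4,hall)}
    → {at(hall), key_at(k4,hall), locked(d_bay_hall), open(d_dock_store)}
  through step 1 (move(office,hall)): drop {at(hall)}, keep {key_at(k4,hall), locked(d_bay_hall), open(d_dock_store)}, require {at(office), open(d_hall_office)}
    → {at(office), key_at(k4,hall), locked(d_bay_hall), open(d_dock_store), open(d_hall_office)}

== RESULT ==
["at(office)", "key_at(k4,hall)", "locked(d_bay_hall)", "open(d_dock_store)", "open(d_hall_office)"]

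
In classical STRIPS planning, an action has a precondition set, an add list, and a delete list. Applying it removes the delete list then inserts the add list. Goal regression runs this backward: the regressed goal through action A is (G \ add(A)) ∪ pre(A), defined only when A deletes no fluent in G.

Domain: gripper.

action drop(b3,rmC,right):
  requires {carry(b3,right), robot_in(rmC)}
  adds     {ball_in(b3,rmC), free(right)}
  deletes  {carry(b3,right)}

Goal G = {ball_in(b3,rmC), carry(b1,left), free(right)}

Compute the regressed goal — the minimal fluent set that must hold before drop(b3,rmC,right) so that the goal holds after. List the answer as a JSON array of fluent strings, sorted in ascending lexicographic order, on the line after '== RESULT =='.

Regress:
  G ∩ del = {}  (empty — regression defined)
  G \ add = {ball_in(b3,rmC), carry(b1,left), free(right)} \ {ball_in(b3,rmC), free(right)} = {carry(b1,left)}
  ∪ pre   = {carry(b1,left)} ∪ {carry(b3,right), robot_in(rmC)}
          = {carry(b1,left), carry(b3,right), robot_in(rmC)}

== RESULT ==
["carry(b1,left)", "carry(b3,right)", "robot_in(rmC)"]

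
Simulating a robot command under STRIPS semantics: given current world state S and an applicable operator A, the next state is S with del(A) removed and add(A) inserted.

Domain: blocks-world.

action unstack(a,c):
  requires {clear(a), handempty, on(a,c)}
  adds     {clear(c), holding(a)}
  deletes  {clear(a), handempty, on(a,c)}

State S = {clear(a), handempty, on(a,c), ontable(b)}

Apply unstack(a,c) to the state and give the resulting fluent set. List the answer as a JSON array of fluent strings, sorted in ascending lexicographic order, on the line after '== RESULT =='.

Compute (S \ del) ∪ add:
  pre ⊆ S: {clear(a), handempty, on(a,c)} ⊆ S  — applicable
  S \ del = {ontable(b)}
  ∪ add   = {clear(c), holding(a), ontable(b)}

== RESULT ==
["clear(c)", "holding(a)", "ontable(b)"]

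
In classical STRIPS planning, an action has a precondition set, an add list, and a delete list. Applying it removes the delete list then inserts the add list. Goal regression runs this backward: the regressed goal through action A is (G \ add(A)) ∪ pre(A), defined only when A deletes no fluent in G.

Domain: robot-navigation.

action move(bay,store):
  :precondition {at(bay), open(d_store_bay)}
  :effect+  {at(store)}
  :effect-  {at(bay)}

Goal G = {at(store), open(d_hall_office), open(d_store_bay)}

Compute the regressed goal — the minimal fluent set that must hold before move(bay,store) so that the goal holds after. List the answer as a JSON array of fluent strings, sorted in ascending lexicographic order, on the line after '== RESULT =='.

Compute (G \ add) ∪ pre:
  G ∩ del = {}  (empty — regression defined)
  G \ add = {at(store), open(d_hall_office), open(d_store_bay)} \ {at(store)} = {open(d_hall_office), open(d_store_bay)}
  ∪ pre   = {open(d_hall_office), open(d_store_bay)} ∪ {at(bay), open(d_store_bay)}
          = {at(bay), open(d_hall_office), open(d_store_bay)}

== RESULT ==
["at(bay)", "open(d_hall_office)", "open(d_store_bay)"]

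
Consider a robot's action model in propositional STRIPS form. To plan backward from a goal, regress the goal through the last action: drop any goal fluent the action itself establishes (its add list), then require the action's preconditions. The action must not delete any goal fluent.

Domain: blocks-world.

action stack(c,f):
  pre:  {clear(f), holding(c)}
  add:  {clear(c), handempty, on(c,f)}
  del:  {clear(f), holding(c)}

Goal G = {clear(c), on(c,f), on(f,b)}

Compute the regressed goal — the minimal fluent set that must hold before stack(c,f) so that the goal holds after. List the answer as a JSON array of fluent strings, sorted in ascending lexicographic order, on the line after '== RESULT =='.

Regress:
  G ∩ del = {}  (empty — regression defined)
  G \ add = {clear(c), on(c,f), on(f,b)} \ {clear(c), handempty, on(c,f)} = {on(f,b)}
  ∪ pre   = {on(f,b)} ∪ {clear(f), holding(c)}
          = {clear(f), holding(c), on(f,b)}

== RESULT ==
["clear(f)", "holding(c)", "on(f,b)"]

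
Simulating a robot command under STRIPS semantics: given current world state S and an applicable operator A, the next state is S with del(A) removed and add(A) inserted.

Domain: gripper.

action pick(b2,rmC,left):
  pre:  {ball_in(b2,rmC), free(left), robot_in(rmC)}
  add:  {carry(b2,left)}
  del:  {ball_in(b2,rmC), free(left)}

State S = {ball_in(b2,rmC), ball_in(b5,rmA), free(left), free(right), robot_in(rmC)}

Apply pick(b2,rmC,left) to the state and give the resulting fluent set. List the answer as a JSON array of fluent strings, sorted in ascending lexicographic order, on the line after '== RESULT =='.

Compute (S \ del) ∪ add:
  pre ⊆ S: {ball_in(b2,rmC), free(left), robot_in(rmC)} ⊆ S  — applicable
  S \ del = {ball_in(b5,rmA), free(right), robot_in(rmC)}
  ∪ add   = {ball_in(b5,rmA), carry(b2,left), free(right), robot_in(rmC)}

== RESULT ==
["ball_in(b5,rmA)", "carry(b2,left)", "free(right)", "robot_in(rmC)"]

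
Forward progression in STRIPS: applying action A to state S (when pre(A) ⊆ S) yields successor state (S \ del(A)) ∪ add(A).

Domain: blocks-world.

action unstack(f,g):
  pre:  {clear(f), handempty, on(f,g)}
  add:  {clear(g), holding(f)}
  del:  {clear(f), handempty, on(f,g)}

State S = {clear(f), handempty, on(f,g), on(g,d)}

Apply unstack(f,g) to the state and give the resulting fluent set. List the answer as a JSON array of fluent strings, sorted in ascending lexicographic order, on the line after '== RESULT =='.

Compute (S \ del) ∪ add:
  pre ⊆ S: {clear(f), handempty, on(f,g)} ⊆ S  — applicable
  S \ del = {on(g,d)}
  ∪ add   = {clear(g), holding(f), on(g,d)}

== RESULT ==
["clear(g)", "holding(f)", "on(g,d)"]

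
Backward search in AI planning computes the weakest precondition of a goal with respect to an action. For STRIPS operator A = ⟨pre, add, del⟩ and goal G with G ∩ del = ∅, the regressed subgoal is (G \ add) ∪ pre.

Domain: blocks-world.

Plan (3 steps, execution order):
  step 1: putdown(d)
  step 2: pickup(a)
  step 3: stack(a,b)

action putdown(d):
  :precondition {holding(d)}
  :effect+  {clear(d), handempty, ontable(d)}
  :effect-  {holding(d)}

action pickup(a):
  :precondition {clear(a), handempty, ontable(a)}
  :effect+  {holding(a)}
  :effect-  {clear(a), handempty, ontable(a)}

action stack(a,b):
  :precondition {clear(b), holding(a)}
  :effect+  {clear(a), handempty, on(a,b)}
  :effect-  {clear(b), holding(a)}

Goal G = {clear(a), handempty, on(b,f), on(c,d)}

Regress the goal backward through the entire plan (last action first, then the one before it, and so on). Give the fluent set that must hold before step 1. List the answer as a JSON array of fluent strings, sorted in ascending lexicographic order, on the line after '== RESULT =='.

Regress step by step:
  through step 3 (stack(a,b)): drop {clear(a), handempty}, keep {on(b,f), on(c,d)}, require {clear(b), holding(a)}
    → {clear(b), holding(a), on(b,f), on(c,d)}
  through step 2 (pickup(a)): drop {holding(a)}, keep {clear(b), on(b,f), on(c,d)}, require {clear(a), handempty, ontable(a)}
    → {clear(a), clear(b), handempty, on(b,f), on(c,d), ontable(a)}
  through step 1 (putdown(d)): drop {handempty}, keep {clear(a), clear(b), on(b,f), on(c,d), ontable(a)}, require {holding(d)}
    → {clear(a), clear(b), holding(d), on(b,f), on(c,d), ontable(a)}

== RESULT ==
["clear(a)", "clear(b)", "holding(d)", "on(b,f)", "on(c,d)", "ontable(a)"]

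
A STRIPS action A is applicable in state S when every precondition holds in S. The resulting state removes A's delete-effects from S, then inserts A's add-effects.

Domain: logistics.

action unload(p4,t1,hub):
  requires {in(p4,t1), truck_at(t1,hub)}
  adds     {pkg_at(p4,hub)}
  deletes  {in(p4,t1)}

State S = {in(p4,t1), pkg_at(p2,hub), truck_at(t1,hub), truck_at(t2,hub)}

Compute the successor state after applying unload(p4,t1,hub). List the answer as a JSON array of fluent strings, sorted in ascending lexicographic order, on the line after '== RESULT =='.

Compute (S \ del) ∪ add:
  pre ⊆ S: {in(p4,t1), truck_at(t1,hub)} ⊆ S  — applicable
  S \ del = {pkg_at(p2,hub), truck_at(t1,hub), truck_at(t2,hub)}
  ∪ add   = {pkg_at(p2,hub), pkg_at(p4,hub), truck_at(t1,hub), truck_at(t2,hub)}

== RESULT ==
["pkg_at(p2,hub)", "pkg_at(p4,hub)", "truck_at(t1,hub)", "truck_at(t2,hub)"]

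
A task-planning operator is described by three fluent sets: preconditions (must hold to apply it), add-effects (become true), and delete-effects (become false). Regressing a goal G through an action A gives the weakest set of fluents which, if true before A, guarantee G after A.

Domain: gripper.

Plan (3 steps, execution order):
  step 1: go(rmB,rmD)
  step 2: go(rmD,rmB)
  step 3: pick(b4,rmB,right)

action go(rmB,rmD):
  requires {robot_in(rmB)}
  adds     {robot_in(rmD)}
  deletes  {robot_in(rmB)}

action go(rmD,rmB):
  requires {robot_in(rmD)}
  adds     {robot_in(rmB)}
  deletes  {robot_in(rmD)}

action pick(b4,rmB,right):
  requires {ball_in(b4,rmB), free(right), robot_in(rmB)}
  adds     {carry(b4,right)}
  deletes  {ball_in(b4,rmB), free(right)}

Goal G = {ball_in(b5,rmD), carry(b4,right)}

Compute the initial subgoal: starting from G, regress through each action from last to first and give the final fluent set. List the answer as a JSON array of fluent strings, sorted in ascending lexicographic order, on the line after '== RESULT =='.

Work backward from the goal:
  through step 3 (pick(b4,rmB,right)): drop {carry(b4,right)}, keep {ball_in(b5,rmD)}, require {ball_in(b4,rmB), free(right), robot_in(rmB)}
    → {ball_in(b4,rmB), ball_in(b5,rmD), free(right), robot_in(rmB)}
  through step 2 (go(rmD,rmB)): drop {robot_in(rmB)}, keep {ball_in(b4,rmB), ball_in(b5,rmD), free(right)}, require {robot_in(rmD)}
    → {ball_in(b4,rmB), ball_in(b5,rmD), free(right), robot_in(rmD)}
  through step 1 (go(rmB,rmD)): drop {robot_in(rmD)}, keep {ball_in(b4,rmB), ball_in(b5,rmD), free(right)}, require {robot_in(rmB)}
    → {ball_in(b4,rmB), ball_in(b5,rmD), free(right), robot_in(rmB)}

== RESULT ==
["ball_in(b4,rmB)", "ball_in(b5,rmD)", "free(right)", "robot_in(rmB)"]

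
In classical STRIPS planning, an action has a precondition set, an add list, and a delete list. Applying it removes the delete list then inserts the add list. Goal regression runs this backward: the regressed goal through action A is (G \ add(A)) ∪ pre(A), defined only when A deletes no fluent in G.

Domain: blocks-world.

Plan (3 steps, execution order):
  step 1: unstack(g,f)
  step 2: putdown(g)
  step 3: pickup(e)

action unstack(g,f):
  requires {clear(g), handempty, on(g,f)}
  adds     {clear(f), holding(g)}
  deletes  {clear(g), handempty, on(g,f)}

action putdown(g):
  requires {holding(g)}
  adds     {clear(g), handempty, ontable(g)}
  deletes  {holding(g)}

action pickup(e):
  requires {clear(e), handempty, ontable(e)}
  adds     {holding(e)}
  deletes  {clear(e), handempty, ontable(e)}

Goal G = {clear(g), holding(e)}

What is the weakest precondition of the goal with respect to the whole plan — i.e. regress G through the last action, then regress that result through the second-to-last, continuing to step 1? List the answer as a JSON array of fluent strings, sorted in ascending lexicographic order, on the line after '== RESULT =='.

Regress step by step:
  through step 3 (pickup(e)): drop {holding(e)}, keep {clear(g)}, require {clear(e), handempty, ontable(e)}
    → {clear(e), clear(g), handempty, ontable(e)}
  through step 2 (putdown(g)): drop {clear(g), handempty}, keep {clear(e), ontable(e)}, require {holding(g)}
    → {clear(e), holding(g), ontable(e)}
  through step 1 (unstack(g,f)): drop {holding(g)}, keep {clear(e), ontable(e)}, require {clear(g), handempty, on(g,f)}
    → {clear(e), clear(g), handempty, on(g,f), ontable(e)}

== RESULT ==
["clear(e)", "clear(g)", "handempty", "on(g,f)", "ontable(e)"]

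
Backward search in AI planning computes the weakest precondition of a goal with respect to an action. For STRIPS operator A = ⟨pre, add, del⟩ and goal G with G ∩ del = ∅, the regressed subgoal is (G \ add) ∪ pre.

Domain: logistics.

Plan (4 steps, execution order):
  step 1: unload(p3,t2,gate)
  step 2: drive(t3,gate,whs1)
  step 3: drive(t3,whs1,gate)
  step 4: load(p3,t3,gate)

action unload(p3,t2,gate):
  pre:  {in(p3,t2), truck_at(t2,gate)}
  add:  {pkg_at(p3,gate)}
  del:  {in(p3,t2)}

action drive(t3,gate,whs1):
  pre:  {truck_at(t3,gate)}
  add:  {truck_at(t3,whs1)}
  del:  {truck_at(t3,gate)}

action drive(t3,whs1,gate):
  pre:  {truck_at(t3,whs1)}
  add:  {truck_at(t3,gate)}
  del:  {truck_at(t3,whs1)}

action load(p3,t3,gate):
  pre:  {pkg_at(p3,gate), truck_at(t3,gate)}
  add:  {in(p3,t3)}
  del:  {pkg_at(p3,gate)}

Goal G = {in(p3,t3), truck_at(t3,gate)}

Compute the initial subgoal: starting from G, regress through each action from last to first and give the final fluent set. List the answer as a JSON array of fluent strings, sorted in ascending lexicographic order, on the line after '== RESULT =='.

Work backward from the goal:
  through step 4 (load(p3,t3,gate)): drop {in(p3,t3)}, keep {truck_at(t3,gate)}, require {pkg_at(p3,gate), truck_at(t3,gate)}
    → {pkg_at(p3,gate), truck_at(t3,gate)}
  through step 3 (drive(t3,whs1,gate)): drop {truck_at(t3,gate)}, keep {pkg_at(p3,gate)}, require {truck_at(t3,whs1)}
    → {pkg_at(p3,gate), truck_at(t3,whs1)}
  through step 2 (drive(t3,gate,whs1)): drop {truck_at(t3,whs1)}, keep {pkg_at(p3,gate)}, require {truck_at(t3,gate)}
    → {pkg_at(p3,gate), truck_at(t3,gate)}
  through step 1 (unload(p3,t2,gate)): drop {pkg_at(p3,gate)}, keep {truck_at(t3,gate)}, require {in(p3,t2), truck_at(t2,gate)}
    → {in(p3,t2), truck_at(t2,gate), truck_at(t3,gate)}

== RESULT ==
["in(p3,t2)", "truck_at(t2,gate)", "truck_at(t3,gate)"]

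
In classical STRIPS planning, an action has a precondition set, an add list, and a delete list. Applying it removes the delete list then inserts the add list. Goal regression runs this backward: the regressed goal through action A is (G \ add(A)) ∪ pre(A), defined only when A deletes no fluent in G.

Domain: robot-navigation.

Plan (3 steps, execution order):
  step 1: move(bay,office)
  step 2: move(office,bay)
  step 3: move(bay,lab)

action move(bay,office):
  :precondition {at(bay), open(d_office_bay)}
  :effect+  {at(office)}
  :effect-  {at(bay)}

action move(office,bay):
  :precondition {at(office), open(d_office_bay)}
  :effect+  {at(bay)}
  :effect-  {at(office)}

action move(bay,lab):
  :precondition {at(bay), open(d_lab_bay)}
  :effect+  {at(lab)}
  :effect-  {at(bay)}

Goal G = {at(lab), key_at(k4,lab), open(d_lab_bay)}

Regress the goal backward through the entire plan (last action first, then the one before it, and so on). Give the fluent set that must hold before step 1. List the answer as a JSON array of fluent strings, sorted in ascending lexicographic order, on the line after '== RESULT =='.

Work backward from the goal:
  through step 3 (move(bay,lab)): drop {at(lab)}, keep {key_at(k4,lab), open(d_lab_bay)}, require {at(bay), open(d_lab_bay)}
    → {at(bay), key_at(k4,lab), open(d_lab_bay)}
  through step 2 (move(office,bay)): drop {at(bay)}, keep {key_at(k4,lab), open(d_lab_bay)}, require {at(office), open(d_office_bay)}
    → {at(office), key_at(k4,lab), open(d_lab_bay), open(d_office_bay)}
  through step 1 (move(bay,office)): drop {at(office)}, keep {key_at(k4,lab), open(d_lab_bay), open(d_office_bay)}, require {at(bay), open(d_office_bay)}
    → {at(bay), key_at(k4,lab), open(d_lab_bay), open(d_office_bay)}

== RESULT ==
["at(bay)", "key_at(k4,lab)", "open(d_lab_bay)", "open(d_office_bay)"]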